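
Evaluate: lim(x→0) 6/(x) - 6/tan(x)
This is an ∞-∞ indeterminate form.

Combine fractions or rationalize to convert ∞-∞ to 0/0 form:
  lim(x→0) 6/(x) - 6/tan(x) = 0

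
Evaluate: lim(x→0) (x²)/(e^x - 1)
This is a 0/0 indeterminate form.

Apply L'Hôpital's rule: differentiate numerator and denominator separately.
  f(x) = x^2   ⇒   f'(x) = 2·x
  g(x) = e^(x) - 1   ⇒   g'(x) = e^(x)
  lim(x→0) f'(x)/g'(x) = lim(x→0) (2·x)/(e^(x))
  = 0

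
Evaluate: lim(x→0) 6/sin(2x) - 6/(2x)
This is an ∞-∞ indeterminate form.

Combine fractions or rationalize to convert ∞-∞ to 0/0 form:
  lim(x→0) 6/sin(2x) - 6/(2x) = 0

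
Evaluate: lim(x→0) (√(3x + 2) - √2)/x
This is a standard limit.

Factor or rationalize the expression:
  lim(x→0) (√(3x + 2) - √2)/x = 3·sqrt(2)/4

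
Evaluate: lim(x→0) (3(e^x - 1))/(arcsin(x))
This is a 0/0 indeterminate form.

Apply L'Hôpital's rule: differentiate numerator and denominator separately.
  f(x) = 3·e^(x) - 3   ⇒   f'(x) = 3·e^(x)
  g(x) = asin(x)   ⇒   g'(x) = 1/sqrt(1 - x^2)
  lim(x→0) f'(x)/g'(x) = lim(x→0) (3·e^(x))/(1/sqrt(1 - x^2))
  = 3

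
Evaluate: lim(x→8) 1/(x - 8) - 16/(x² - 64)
This is an ∞-∞ indeterminate form.

Combine fractions or rationalize to convert ∞-∞ to 0/0 form:
  lim(x→8) 1/(x - 8) - 16/(x² - 64) = 1/16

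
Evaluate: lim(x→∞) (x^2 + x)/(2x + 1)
This is an ∞/∞ indeterminate form.

Apply L'Hôpital's rule: differentiate numerator and denominator separately.
  f(x) = x^2 + x   ⇒   f'(x) = 2·x + 1
  g(x) = 2·x + 1   ⇒   g'(x) = 2
  lim(x→∞) f'(x)/g'(x) = lim(x→∞) (2·x + 1)/(2)
  = ∞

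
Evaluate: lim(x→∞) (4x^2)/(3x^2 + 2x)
This is an ∞/∞ indeterminate form.

Apply L'Hôpital's rule: differentiate numerator and denominator separately.
  f(x) = 4·x^2   ⇒   f'(x) = 8·x
  g(x) = 3·x^2 + 2·x   ⇒   g'(x) = 6·x + 2
  lim(x→∞) f'(x)/g'(x) = lim(x→∞) (8·x)/(6·x + 2)
  = 4/3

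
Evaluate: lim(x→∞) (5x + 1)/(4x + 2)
This is an ∞/∞ indeterminate form.

Apply L'Hôpital's rule: differentiate numerator and denominator separately.
  f(x) = 5·x + 1   ⇒   f'(x) = 5
  g(x) = 4·x + 2   ⇒   g'(x) = 4
  lim(x→∞) f'(x)/g'(x) = lim(x→∞) (5)/(4)
  = 5/4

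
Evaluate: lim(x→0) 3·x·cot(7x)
This is a 0·∞ indeterminate form.

Rewrite 0·∞ as a quotient (0/0 or ∞/∞ form), then apply L'Hôpital's rule:
  lim(x→0) 3·x·cot(7x) = 3/7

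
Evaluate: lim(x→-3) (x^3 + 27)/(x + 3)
This is a standard limit.

Factor or rationalize the expression:
  lim(x→-3) (x^3 + 27)/(x + 3) = 27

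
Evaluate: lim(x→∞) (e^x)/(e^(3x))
This is an ∞/∞ indeterminate form.

Apply L'Hôpital's rule: differentiate numerator and denominator separately.
  f(x) = e^(x)   ⇒   f'(x) = e^(x)
  g(x) = e^(3·x)   ⇒   g'(x) = 3·e^(3·x)
  lim(x→∞) f'(x)/g'(x) = lim(x→∞) (e^(x))/(3·e^(3·x))
  = 0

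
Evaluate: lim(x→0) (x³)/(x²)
This is a 0/0 indeterminate form.

Apply L'Hôpital's rule: differentiate numerator and denominator separately.
  f(x) = x^3   ⇒   f'(x) = 3·x^2
  g(x) = x^2   ⇒   g'(x) = 2·x
  lim(x→0) f'(x)/g'(x) = lim(x→0) (3·x^2)/(2·x)
  = 0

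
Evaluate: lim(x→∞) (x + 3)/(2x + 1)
This is an ∞/∞ indeterminate form.

Apply L'Hôpital's rule: differentiate numerator and denominator separately.
  f(x) = x + 3   ⇒   f'(x) = 1
  g(x) = 2·x + 1   ⇒   g'(x) = 2
  lim(x→∞) f'(x)/g'(x) = lim(x→∞) (1)/(2)
  = 1/2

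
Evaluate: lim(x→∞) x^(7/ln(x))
This is an exponential indeterminate form.

For exponential indeterminate forms, take the natural log:
  Let L = lim(x→∞) x^(7/ln(x))
  Then ln(L) = lim(x→∞) [exponent × ln(base)]
  Evaluate using L'Hôpital or standard limits, then exponentiate.
  L = e^(7)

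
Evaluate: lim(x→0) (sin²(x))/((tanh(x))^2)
This is a 0/0 indeterminate form.

Apply L'Hôpital's rule: differentiate numerator and denominator separately.
  f(x) = sin(x)^2   ⇒   f'(x) = 2·sin(x)·cos(x)
  g(x) = tanh(x)^2   ⇒   g'(x) = (2 - 2·tanh(x)^2)·tanh(x)
  lim(x→0) f'(x)/g'(x) = lim(x→0) (2·sin(x)·cos(x))/((2 - 2·tanh(x)^2)·tanh(x))
  = 1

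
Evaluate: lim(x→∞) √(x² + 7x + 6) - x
This is an ∞-∞ indeterminate form.

Combine fractions or rationalize to convert ∞-∞ to 0/0 form:
  lim(x→∞) √(x² + 7x + 6) - x = 7/2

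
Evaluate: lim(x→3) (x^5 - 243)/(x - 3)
This is a standard limit.

Factor or rationalize the expression:
  lim(x→3) (x^5 - 243)/(x - 3) = 405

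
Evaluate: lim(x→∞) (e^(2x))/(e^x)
This is an ∞/∞ indeterminate form.

Apply L'Hôpital's rule: differentiate numerator and denominator separately.
  f(x) = e^(2·x)   ⇒   f'(x) = 2·e^(2·x)
  g(x) = e^(x)   ⇒   g'(x) = e^(x)
  lim(x→∞) f'(x)/g'(x) = lim(x→∞) (2·e^(2·x))/(e^(x))
  = ∞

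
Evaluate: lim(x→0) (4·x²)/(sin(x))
This is a 0/0 indeterminate form.

Apply L'Hôpital's rule: differentiate numerator and denominator separately.
  f(x) = 4·x^2   ⇒   f'(x) = 8·x
  g(x) = sin(x)   ⇒   g'(x) = cos(x)
  lim(x→0) f'(x)/g'(x) = lim(x→0) (8·x)/(cos(x))
  = 0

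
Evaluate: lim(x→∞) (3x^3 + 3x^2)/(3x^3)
This is an ∞/∞ indeterminate form.

Apply L'Hôpital's rule: differentiate numerator and denominator separately.
  f(x) = 3·x^3 + 3·x^2   ⇒   f'(x) = 9·x^2 + 6·x
  g(x) = 3·x^3   ⇒   g'(x) = 9·x^2
  lim(x→∞) f'(x)/g'(x) = lim(x→∞) (9·x^2 + 6·x)/(9·x^2)
  = 1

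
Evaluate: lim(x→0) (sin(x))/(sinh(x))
This is a 0/0 indeterminate form.

Apply L'Hôpital's rule: differentiate numerator and denominator separately.
  f(x) = sin(x)   ⇒   f'(x) = cos(x)
  g(x) = sinh(x)   ⇒   g'(x) = cosh(x)
  lim(x→0) f'(x)/g'(x) = lim(x→0) (cos(x))/(cosh(x))
  = 1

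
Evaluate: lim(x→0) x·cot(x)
This is a 0·∞ indeterminate form.

Rewrite 0·∞ as a quotient (0/0 or ∞/∞ form), then apply L'Hôpital's rule:
  lim(x→0) x·cot(x) = 1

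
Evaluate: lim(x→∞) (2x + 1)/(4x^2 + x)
This is an ∞/∞ indeterminate form.

Apply L'Hôpital's rule: differentiate numerator and denominator separately.
  f(x) = 2·x + 1   ⇒   f'(x) = 2
  g(x) = 4·x^2 + x   ⇒   g'(x) = 8·x + 1
  lim(x→∞) f'(x)/g'(x) = lim(x→∞) (2)/(8·x + 1)
  = 0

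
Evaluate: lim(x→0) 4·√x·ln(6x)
This is a 0·∞ indeterminate form.

Rewrite 0·∞ as a quotient (0/0 or ∞/∞ form), then apply L'Hôpital's rule:
  lim(x→0) 4·√x·ln(6x) = 0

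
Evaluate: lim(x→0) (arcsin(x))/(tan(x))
This is a 0/0 indeterminate form.

Apply L'Hôpital's rule: differentiate numerator and denominator separately.
  f(x) = asin(x)   ⇒   f'(x) = 1/sqrt(1 - x^2)
  g(x) = tan(x)   ⇒   g'(x) = tan(x)^2 + 1
  lim(x→0) f'(x)/g'(x) = lim(x→0) (1/sqrt(1 - x^2))/(tan(x)^2 + 1)
  = 1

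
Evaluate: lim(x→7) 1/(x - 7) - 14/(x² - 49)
This is an ∞-∞ indeterminate form.

Combine fractions or rationalize to convert ∞-∞ to 0/0 form:
  lim(x→7) 1/(x - 7) - 14/(x² - 49) = 1/14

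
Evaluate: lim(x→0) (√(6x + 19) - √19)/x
This is a standard limit.

Factor or rationalize the expression:
  lim(x→0) (√(6x + 19) - √19)/x = 3·sqrt(19)/19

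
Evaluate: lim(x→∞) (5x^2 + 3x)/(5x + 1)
This is an ∞/∞ indeterminate form.

Apply L'Hôpital's rule: differentiate numerator and denominator separately.
  f(x) = 5·x^2 + 3·x   ⇒   f'(x) = 10·x + 3
  g(x) = 5·x + 1   ⇒   g'(x) = 5
  lim(x→∞) f'(x)/g'(x) = lim(x→∞) (10·x + 3)/(5)
  = ∞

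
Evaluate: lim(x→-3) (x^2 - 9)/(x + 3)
This is a standard limit.

Factor or rationalize the expression:
  lim(x→-3) (x^2 - 9)/(x + 3) = -6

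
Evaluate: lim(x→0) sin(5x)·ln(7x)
This is a 0·∞ indeterminate form.

Rewrite 0·∞ as a quotient (0/0 or ∞/∞ form), then apply L'Hôpital's rule:
  lim(x→0) sin(5x)·ln(7x) = 0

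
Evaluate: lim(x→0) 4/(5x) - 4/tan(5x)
This is an ∞-∞ indeterminate form.

Combine fractions or rationalize to convert ∞-∞ to 0/0 form:
  lim(x→0) 4/(5x) - 4/tan(5x) = 0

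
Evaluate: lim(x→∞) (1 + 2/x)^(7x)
This is an exponential indeterminate form.

For exponential indeterminate forms, take the natural log:
  Let L = lim(x→∞) (1 + 2/x)^(7x)
  Then ln(L) = lim(x→∞) [exponent × ln(base)]
  Evaluate using L'Hôpital or standard limits, then exponentiate.
  L = e^(14)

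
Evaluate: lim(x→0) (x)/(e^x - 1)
This is a 0/0 indeterminate form.

Apply L'Hôpital's rule: differentiate numerator and denominator separately.
  f(x) = x   ⇒   f'(x) = 1
  g(x) = e^(x) - 1   ⇒   g'(x) = e^(x)
  lim(x→0) f'(x)/g'(x) = lim(x→0) (1)/(e^(x))
  = 1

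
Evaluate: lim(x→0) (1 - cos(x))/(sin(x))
This is a 0/0 indeterminate form.

Apply L'Hôpital's rule: differentiate numerator and denominator separately.
  f(x) = 1 - cos(x)   ⇒   f'(x) = sin(x)
  g(x) = sin(x)   ⇒   g'(x) = cos(x)
  lim(x→0) f'(x)/g'(x) = lim(x→0) (sin(x))/(cos(x))
  = 0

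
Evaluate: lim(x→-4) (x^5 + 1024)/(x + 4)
This is a standard limit.

Factor or rationalize the expression:
  lim(x→-4) (x^5 + 1024)/(x + 4) = 1280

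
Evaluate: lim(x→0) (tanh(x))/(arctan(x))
This is a 0/0 indeterminate form.

Apply L'Hôpital's rule: differentiate numerator and denominator separately.
  f(x) = tanh(x)   ⇒   f'(x) = 1 - tanh(x)^2
  g(x) = atan(x)   ⇒   g'(x) = 1/(x^2 + 1)
  lim(x→0) f'(x)/g'(x) = lim(x→0) (1 - tanh(x)^2)/(1/(x^2 + 1))
  = 1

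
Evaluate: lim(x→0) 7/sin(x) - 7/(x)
This is an ∞-∞ indeterminate form.

Combine fractions or rationalize to convert ∞-∞ to 0/0 form:
  lim(x→0) 7/sin(x) - 7/(x) = 0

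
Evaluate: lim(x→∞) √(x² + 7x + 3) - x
This is an ∞-∞ indeterminate form.

Combine fractions or rationalize to convert ∞-∞ to 0/0 form:
  lim(x→∞) √(x² + 7x + 3) - x = 7/2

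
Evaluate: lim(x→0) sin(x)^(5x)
This is an exponential indeterminate form.

For exponential indeterminate forms, take the natural log:
  Let L = lim(x→0) sin(x)^(5x)
  Then ln(L) = lim(x→0) [exponent × ln(base)]
  Evaluate using L'Hôpital or standard limits, then exponentiate.
  L = 1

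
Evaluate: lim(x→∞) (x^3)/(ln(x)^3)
This is an ∞/∞ indeterminate form.

Apply L'Hôpital's rule: differentiate numerator and denominator separately.
  f(x) = x^3   ⇒   f'(x) = 3·x^2
  g(x) = ln(x)^3   ⇒   g'(x) = 3·ln(x)^2/x
  lim(x→∞) f'(x)/g'(x) = lim(x→∞) (3·x^2)/(3·ln(x)^2/x)
  = ∞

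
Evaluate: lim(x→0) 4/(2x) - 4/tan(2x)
This is an ∞-∞ indeterminate form.

Combine fractions or rationalize to convert ∞-∞ to 0/0 form:
  lim(x→0) 4/(2x) - 4/tan(2x) = 0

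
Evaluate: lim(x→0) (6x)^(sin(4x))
This is an exponential indeterminate form.

For exponential indeterminate forms, take the natural log:
  Let L = lim(x→0) (6x)^(sin(4x))
  Then ln(L) = lim(x→0) [exponent × ln(base)]
  Evaluate using L'Hôpital or standard limits, then exponentiate.
  L = 1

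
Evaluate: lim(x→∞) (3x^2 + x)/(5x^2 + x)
This is an ∞/∞ indeterminate form.

Apply L'Hôpital's rule: differentiate numerator and denominator separately.
  f(x) = 3·x^2 + x   ⇒   f'(x) = 6·x + 1
  g(x) = 5·x^2 + x   ⇒   g'(x) = 10·x + 1
  lim(x→∞) f'(x)/g'(x) = lim(x→∞) (6·x + 1)/(10·x + 1)
  = 3/5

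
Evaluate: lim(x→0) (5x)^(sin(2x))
This is an exponential indeterminate form.

For exponential indeterminate forms, take the natural log:
  Let L = lim(x→0) (5x)^(sin(2x))
  Then ln(L) = lim(x→0) [exponent × ln(base)]
  Evaluate using L'Hôpital or standard limits, then exponentiate.
  L = 1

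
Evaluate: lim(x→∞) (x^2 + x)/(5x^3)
This is an ∞/∞ indeterminate form.

Apply L'Hôpital's rule: differentiate numerator and denominator separately.
  f(x) = x^2 + x   ⇒   f'(x) = 2·x + 1
  g(x) = 5·x^3   ⇒   g'(x) = 15·x^2
  lim(x→∞) f'(x)/g'(x) = lim(x→∞) (2·x + 1)/(15·x^2)
  = 0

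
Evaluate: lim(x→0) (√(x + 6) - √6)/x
This is a standard limit.

Factor or rationalize the expression:
  lim(x→0) (√(x + 6) - √6)/x = sqrt(6)/12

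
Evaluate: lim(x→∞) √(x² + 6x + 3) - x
This is an ∞-∞ indeterminate form.

Combine fractions or rationalize to convert ∞-∞ to 0/0 form:
  lim(x→∞) √(x² + 6x + 3) - x = 3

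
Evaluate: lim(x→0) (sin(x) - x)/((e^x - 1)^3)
This is a 0/0 indeterminate form.

Apply L'Hôpital's rule: differentiate numerator and denominator separately.
  f(x) = -x + sin(x)   ⇒   f'(x) = cos(x) - 1
  g(x) = (e^(x) - 1)^3   ⇒   g'(x) = 3·(e^(x) - 1)^2·e^(x)
  lim(x→0) f'(x)/g'(x) = lim(x→0) (cos(x) - 1)/(3·(e^(x) - 1)^2·e^(x))
  = -1/6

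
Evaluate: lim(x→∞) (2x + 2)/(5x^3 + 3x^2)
This is an ∞/∞ indeterminate form.

Apply L'Hôpital's rule: differentiate numerator and denominator separately.
  f(x) = 2·x + 2   ⇒   f'(x) = 2
  g(x) = 5·x^3 + 3·x^2   ⇒   g'(x) = 15·x^2 + 6·x
  lim(x→∞) f'(x)/g'(x) = lim(x→∞) (2)/(15·x^2 + 6·x)
  = 0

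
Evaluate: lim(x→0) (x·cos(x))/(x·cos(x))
This is a 0/0 indeterminate form.

Apply L'Hôpital's rule: differentiate numerator and denominator separately.
  f(x) = x·cos(x)   ⇒   f'(x) = -x·sin(x) + cos(x)
  g(x) = x·cos(x)   ⇒   g'(x) = -x·sin(x) + cos(x)
  lim(x→0) f'(x)/g'(x) = lim(x→0) (-x·sin(x) + cos(x))/(-x·sin(x) + cos(x))
  = 1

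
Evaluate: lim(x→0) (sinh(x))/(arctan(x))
This is a 0/0 indeterminate form.

Apply L'Hôpital's rule: differentiate numerator and denominator separately.
  f(x) = sinh(x)   ⇒   f'(x) = cosh(x)
  g(x) = atan(x)   ⇒   g'(x) = 1/(x^2 + 1)
  lim(x→0) f'(x)/g'(x) = lim(x→0) (cosh(x))/(1/(x^2 + 1))
  = 1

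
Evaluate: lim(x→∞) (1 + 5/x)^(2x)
This is an exponential indeterminate form.

For exponential indeterminate forms, take the natural log:
  Let L = lim(x→∞) (1 + 5/x)^(2x)
  Then ln(L) = lim(x→∞) [exponent × ln(base)]
  Evaluate using L'Hôpital or standard limits, then exponentiate.
  L = e^(10)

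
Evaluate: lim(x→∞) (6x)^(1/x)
This is an exponential indeterminate form.

For exponential indeterminate forms, take the natural log:
  Let L = lim(x→∞) (6x)^(1/x)
  Then ln(L) = lim(x→∞) [exponent × ln(base)]
  Evaluate using L'Hôpital or standard limits, then exponentiate.
  L = 1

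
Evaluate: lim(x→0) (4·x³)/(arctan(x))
This is a 0/0 indeterminate form.

Apply L'Hôpital's rule: differentiate numerator and denominator separately.
  f(x) = 4·x^3   ⇒   f'(x) = 12·x^2
  g(x) = atan(x)   ⇒   g'(x) = 1/(x^2 + 1)
  lim(x→0) f'(x)/g'(x) = lim(x→0) (12·x^2)/(1/(x^2 + 1))
  = 0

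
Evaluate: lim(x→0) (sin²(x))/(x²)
This is a 0/0 indeterminate form.

Apply L'Hôpital's rule: differentiate numerator and denominator separately.
  f(x) = sin(x)^2   ⇒   f'(x) = 2·sin(x)·cos(x)
  g(x) = x^2   ⇒   g'(x) = 2·x
  lim(x→0) f'(x)/g'(x) = lim(x→0) (2·sin(x)·cos(x))/(2·x)
  = 1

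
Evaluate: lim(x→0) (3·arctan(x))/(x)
This is a 0/0 indeterminate form.

Apply L'Hôpital's rule: differentiate numerator and denominator separately.
  f(x) = 3·atan(x)   ⇒   f'(x) = 3/(x^2 + 1)
  g(x) = x   ⇒   g'(x) = 1
  lim(x→0) f'(x)/g'(x) = lim(x→0) (3/(x^2 + 1))/(1)
  = 3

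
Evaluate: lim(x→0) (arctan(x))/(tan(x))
This is a 0/0 indeterminate form.

Apply L'Hôpital's rule: differentiate numerator and denominator separately.
  f(x) = atan(x)   ⇒   f'(x) = 1/(x^2 + 1)
  g(x) = tan(x)   ⇒   g'(x) = tan(x)^2 + 1
  lim(x→0) f'(x)/g'(x) = lim(x→0) (1/(x^2 + 1))/(tan(x)^2 + 1)
  = 1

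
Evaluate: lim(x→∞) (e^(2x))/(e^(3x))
This is an ∞/∞ indeterminate form.

Apply L'Hôpital's rule: differentiate numerator and denominator separately.
  f(x) = e^(2·x)   ⇒   f'(x) = 2·e^(2·x)
  g(x) = e^(3·x)   ⇒   g'(x) = 3·e^(3·x)
  lim(x→∞) f'(x)/g'(x) = lim(x→∞) (2·e^(2·x))/(3·e^(3·x))
  = 0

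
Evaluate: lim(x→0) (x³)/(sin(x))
This is a 0/0 indeterminate form.

Apply L'Hôpital's rule: differentiate numerator and denominator separately.
  f(x) = x^3   ⇒   f'(x) = 3·x^2
  g(x) = sin(x)   ⇒   g'(x) = cos(x)
  lim(x→0) f'(x)/g'(x) = lim(x→0) (3·x^2)/(cos(x))
  = 0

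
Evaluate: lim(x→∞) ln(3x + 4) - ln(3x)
This is an ∞-∞ indeterminate form.

Combine fractions or rationalize to convert ∞-∞ to 0/0 form:
  lim(x→∞) ln(3x + 4) - ln(3x) = 0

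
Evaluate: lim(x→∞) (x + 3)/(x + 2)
This is an ∞/∞ indeterminate form.

Apply L'Hôpital's rule: differentiate numerator and denominator separately.
  f(x) = x + 3   ⇒   f'(x) = 1
  g(x) = x + 2   ⇒   g'(x) = 1
  lim(x→∞) f'(x)/g'(x) = lim(x→∞) (1)/(1)
  = 1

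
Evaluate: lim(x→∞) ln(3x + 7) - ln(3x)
This is an ∞-∞ indeterminate form.

Combine fractions or rationalize to convert ∞-∞ to 0/0 form:
  lim(x→∞) ln(3x + 7) - ln(3x) = 0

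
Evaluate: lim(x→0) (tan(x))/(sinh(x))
This is a 0/0 indeterminate form.

Apply L'Hôpital's rule: differentiate numerator and denominator separately.
  f(x) = tan(x)   ⇒   f'(x) = tan(x)^2 + 1
  g(x) = sinh(x)   ⇒   g'(x) = cosh(x)
  lim(x→0) f'(x)/g'(x) = lim(x→0) (tan(x)^2 + 1)/(cosh(x))
  = 1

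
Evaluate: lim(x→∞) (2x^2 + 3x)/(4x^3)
This is an ∞/∞ indeterminate form.

Apply L'Hôpital's rule: differentiate numerator and denominator separately.
  f(x) = 2·x^2 + 3·x   ⇒   f'(x) = 4·x + 3
  g(x) = 4·x^3   ⇒   g'(x) = 12·x^2
  lim(x→∞) f'(x)/g'(x) = lim(x→∞) (4·x + 3)/(12·x^2)
  = 0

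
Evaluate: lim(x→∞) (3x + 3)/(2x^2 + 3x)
This is an ∞/∞ indeterminate form.

Apply L'Hôpital's rule: differentiate numerator and denominator separately.
  f(x) = 3·x + 3   ⇒   f'(x) = 3
  g(x) = 2·x^2 + 3·x   ⇒   g'(x) = 4·x + 3
  lim(x→∞) f'(x)/g'(x) = lim(x→∞) (3)/(4·x + 3)
  = 0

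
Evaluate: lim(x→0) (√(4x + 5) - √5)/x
This is a standard limit.

Factor or rationalize the expression:
  lim(x→0) (√(4x + 5) - √5)/x = 2·sqrt(5)/5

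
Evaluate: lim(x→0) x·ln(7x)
This is a 0·∞ indeterminate form.

Rewrite 0·∞ as a quotient (0/0 or ∞/∞ form), then apply L'Hôpital's rule:
  lim(x→0) x·ln(7x) = 0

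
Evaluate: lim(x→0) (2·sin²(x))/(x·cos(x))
This is a 0/0 indeterminate form.

Apply L'Hôpital's rule: differentiate numerator and denominator separately.
  f(x) = 2·sin(x)^2   ⇒   f'(x) = 4·sin(x)·cos(x)
  g(x) = x·cos(x)   ⇒   g'(x) = -x·sin(x) + cos(x)
  lim(x→0) f'(x)/g'(x) = lim(x→0) (4·sin(x)·cos(x))/(-x·sin(x) + cos(x))
  = 0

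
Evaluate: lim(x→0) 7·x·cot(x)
This is a 0·∞ indeterminate form.

Rewrite 0·∞ as a quotient (0/0 or ∞/∞ form), then apply L'Hôpital's rule:
  lim(x→0) 7·x·cot(x) = 7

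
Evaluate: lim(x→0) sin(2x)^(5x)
This is an exponential indeterminate form.

For exponential indeterminate forms, take the natural log:
  Let L = lim(x→0) sin(2x)^(5x)
  Then ln(L) = lim(x→0) [exponent × ln(base)]
  Evaluate using L'Hôpital or standard limits, then exponentiate.
  L = 1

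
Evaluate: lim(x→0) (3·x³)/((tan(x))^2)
This is a 0/0 indeterminate form.

Apply L'Hôpital's rule: differentiate numerator and denominator separately.
  f(x) = 3·x^3   ⇒   f'(x) = 9·x^2
  g(x) = tan(x)^2   ⇒   g'(x) = (2·tan(x)^2 + 2)·tan(x)
  lim(x→0) f'(x)/g'(x) = lim(x→0) (9·x^2)/((2·tan(x)^2 + 2)·tan(x))
  = 0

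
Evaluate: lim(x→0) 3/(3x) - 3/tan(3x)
This is an ∞-∞ indeterminate form.

Combine fractions or rationalize to convert ∞-∞ to 0/0 form:
  lim(x→0) 3/(3x) - 3/tan(3x) = 0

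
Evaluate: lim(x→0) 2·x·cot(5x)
This is a 0·∞ indeterminate form.

Rewrite 0·∞ as a quotient (0/0 or ∞/∞ form), then apply L'Hôpital's rule:
  lim(x→0) 2·x·cot(5x) = 2/5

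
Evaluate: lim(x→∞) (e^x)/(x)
This is an ∞/∞ indeterminate form.

Apply L'Hôpital's rule: differentiate numerator and denominator separately.
  f(x) = e^(x)   ⇒   f'(x) = e^(x)
  g(x) = x   ⇒   g'(x) = 1
  lim(x→∞) f'(x)/g'(x) = lim(x→∞) (e^(x))/(1)
  = ∞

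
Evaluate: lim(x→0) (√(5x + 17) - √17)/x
This is a standard limit.

Factor or rationalize the expression:
  lim(x→0) (√(5x + 17) - √17)/x = 5·sqrt(17)/34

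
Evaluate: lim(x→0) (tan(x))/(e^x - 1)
This is a 0/0 indeterminate form.

Apply L'Hôpital's rule: differentiate numerator and denominator separately.
  f(x) = tan(x)   ⇒   f'(x) = tan(x)^2 + 1
  g(x) = e^(x) - 1   ⇒   g'(x) = e^(x)
  lim(x→0) f'(x)/g'(x) = lim(x→0) (tan(x)^2 + 1)/(e^(x))
  = 1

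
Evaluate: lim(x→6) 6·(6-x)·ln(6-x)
This is a 0·∞ indeterminate form.

Rewrite 0·∞ as a quotient (0/0 or ∞/∞ form), then apply L'Hôpital's rule:
  lim(x→6) 6·(6-x)·ln(6-x) = 0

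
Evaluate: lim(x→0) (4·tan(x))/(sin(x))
This is a 0/0 indeterminate form.

Apply L'Hôpital's rule: differentiate numerator and denominator separately.
  f(x) = 4·tan(x)   ⇒   f'(x) = 4·tan(x)^2 + 4
  g(x) = sin(x)   ⇒   g'(x) = cos(x)
  lim(x→0) f'(x)/g'(x) = lim(x→0) (4·tan(x)^2 + 4)/(cos(x))
  = 4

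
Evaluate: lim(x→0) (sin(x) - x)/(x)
This is a 0/0 indeterminate form.

Apply L'Hôpital's rule: differentiate numerator and denominator separately.
  f(x) = -x + sin(x)   ⇒   f'(x) = cos(x) - 1
  g(x) = x   ⇒   g'(x) = 1
  lim(x→0) f'(x)/g'(x) = lim(x→0) (cos(x) - 1)/(1)
  = 0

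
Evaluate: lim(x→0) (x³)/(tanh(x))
This is a 0/0 indeterminate form.

Apply L'Hôpital's rule: differentiate numerator and denominator separately.
  f(x) = x^3   ⇒   f'(x) = 3·x^2
  g(x) = tanh(x)   ⇒   g'(x) = 1 - tanh(x)^2
  lim(x→0) f'(x)/g'(x) = lim(x→0) (3·x^2)/(1 - tanh(x)^2)
  = 0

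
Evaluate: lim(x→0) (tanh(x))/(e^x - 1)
This is a 0/0 indeterminate form.

Apply L'Hôpital's rule: differentiate numerator and denominator separately.
  f(x) = tanh(x)   ⇒   f'(x) = 1 - tanh(x)^2
  g(x) = e^(x) - 1   ⇒   g'(x) = e^(x)
  lim(x→0) f'(x)/g'(x) = lim(x→0) (1 - tanh(x)^2)/(e^(x))
  = 1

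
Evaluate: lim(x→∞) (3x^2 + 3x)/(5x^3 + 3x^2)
This is an ∞/∞ indeterminate form.

Apply L'Hôpital's rule: differentiate numerator and denominator separately.
  f(x) = 3·x^2 + 3·x   ⇒   f'(x) = 6·x + 3
  g(x) = 5·x^3 + 3·x^2   ⇒   g'(x) = 15·x^2 + 6·x
  lim(x→∞) f'(x)/g'(x) = lim(x→∞) (6·x + 3)/(15·x^2 + 6·x)
  = 0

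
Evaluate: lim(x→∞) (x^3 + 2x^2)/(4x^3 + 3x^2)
This is an ∞/∞ indeterminate form.

Apply L'Hôpital's rule: differentiate numerator and denominator separately.
  f(x) = x^3 + 2·x^2   ⇒   f'(x) = 3·x^2 + 4·x
  g(x) = 4·x^3 + 3·x^2   ⇒   g'(x) = 12·x^2 + 6·x
  lim(x→∞) f'(x)/g'(x) = lim(x→∞) (3·x^2 + 4·x)/(12·x^2 + 6·x)
  = 1/4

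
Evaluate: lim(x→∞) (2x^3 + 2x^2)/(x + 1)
This is an ∞/∞ indeterminate form.

Apply L'Hôpital's rule: differentiate numerator and denominator separately.
  f(x) = 2·x^3 + 2·x^2   ⇒   f'(x) = 6·x^2 + 4·x
  g(x) = x + 1   ⇒   g'(x) = 1
  lim(x→∞) f'(x)/g'(x) = lim(x→∞) (6·x^2 + 4·x)/(1)
  = ∞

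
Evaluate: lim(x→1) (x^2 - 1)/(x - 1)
This is a standard limit.

Factor or rationalize the expression:
  lim(x→1) (x^2 - 1)/(x - 1) = 2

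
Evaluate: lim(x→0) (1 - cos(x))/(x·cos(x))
This is a 0/0 indeterminate form.

Apply L'Hôpital's rule: differentiate numerator and denominator separately.
  f(x) = 1 - cos(x)   ⇒   f'(x) = sin(x)
  g(x) = x·cos(x)   ⇒   g'(x) = -x·sin(x) + cos(x)
  lim(x→0) f'(x)/g'(x) = lim(x→0) (sin(x))/(-x·sin(x) + cos(x))
  = 0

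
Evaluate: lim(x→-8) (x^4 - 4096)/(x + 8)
This is a standard limit.

Factor or rationalize the expression:
  lim(x→-8) (x^4 - 4096)/(x + 8) = -2048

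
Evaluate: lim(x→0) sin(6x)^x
This is an exponential indeterminate form.

For exponential indeterminate forms, take the natural log:
  Let L = lim(x→0) sin(6x)^x
  Then ln(L) = lim(x→0) [exponent × ln(base)]
  Evaluate using L'Hôpital or standard limits, then exponentiate.
  L = 1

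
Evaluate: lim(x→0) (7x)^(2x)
This is an exponential indeterminate form.

For exponential indeterminate forms, take the natural log:
  Let L = lim(x→0) (7x)^(2x)
  Then ln(L) = lim(x→0) [exponent × ln(base)]
  Evaluate using L'Hôpital or standard limits, then exponentiate.
  L = 1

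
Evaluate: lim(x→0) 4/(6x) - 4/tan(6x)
This is an ∞-∞ indeterminate form.

Combine fractions or rationalize to convert ∞-∞ to 0/0 form:
  lim(x→0) 4/(6x) - 4/tan(6x) = 0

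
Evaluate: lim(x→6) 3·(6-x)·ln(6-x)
This is a 0·∞ indeterminate form.

Rewrite 0·∞ as a quotient (0/0 or ∞/∞ form), then apply L'Hôpital's rule:
  lim(x→6) 3·(6-x)·ln(6-x) = 0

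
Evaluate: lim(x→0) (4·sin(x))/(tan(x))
This is a 0/0 indeterminate form.

Apply L'Hôpital's rule: differentiate numerator and denominator separately.
  f(x) = 4·sin(x)   ⇒   f'(x) = 4·cos(x)
  g(x) = tan(x)   ⇒   g'(x) = tan(x)^2 + 1
  lim(x→0) f'(x)/g'(x) = lim(x→0) (4·cos(x))/(tan(x)^2 + 1)
  = 4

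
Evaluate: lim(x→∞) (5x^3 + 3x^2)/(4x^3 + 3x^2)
This is an ∞/∞ indeterminate form.

Apply L'Hôpital's rule: differentiate numerator and denominator separately.
  f(x) = 5·x^3 + 3·x^2   ⇒   f'(x) = 15·x^2 + 6·x
  g(x) = 4·x^3 + 3·x^2   ⇒   g'(x) = 12·x^2 + 6·x
  lim(x→∞) f'(x)/g'(x) = lim(x→∞) (15·x^2 + 6·x)/(12·x^2 + 6·x)
  = 5/4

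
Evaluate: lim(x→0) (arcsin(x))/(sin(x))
This is a 0/0 indeterminate form.

Apply L'Hôpital's rule: differentiate numerator and denominator separately.
  f(x) = asin(x)   ⇒   f'(x) = 1/sqrt(1 - x^2)
  g(x) = sin(x)   ⇒   g'(x) = cos(x)
  lim(x→0) f'(x)/g'(x) = lim(x→0) (1/sqrt(1 - x^2))/(cos(x))
  = 1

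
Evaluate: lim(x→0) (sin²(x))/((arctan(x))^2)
This is a 0/0 indeterminate form.

Apply L'Hôpital's rule: differentiate numerator and denominator separately.
  f(x) = sin(x)^2   ⇒   f'(x) = 2·sin(x)·cos(x)
  g(x) = atan(x)^2   ⇒   g'(x) = 2·atan(x)/(x^2 + 1)
  lim(x→0) f'(x)/g'(x) = lim(x→0) (2·sin(x)·cos(x))/(2·atan(x)/(x^2 + 1))
  = 1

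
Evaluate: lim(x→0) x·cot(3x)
This is a 0·∞ indeterminate form.

Rewrite 0·∞ as a quotient (0/0 or ∞/∞ form), then apply L'Hôpital's rule:
  lim(x→0) x·cot(3x) = 1/3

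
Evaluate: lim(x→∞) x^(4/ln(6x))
This is an exponential indeterminate form.

For exponential indeterminate forms, take the natural log:
  Let L = lim(x→∞) x^(4/ln(6x))
  Then ln(L) = lim(x→∞) [exponent × ln(base)]
  Evaluate using L'Hôpital or standard limits, then exponentiate.
  L = e^(4)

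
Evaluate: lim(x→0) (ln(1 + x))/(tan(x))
This is a 0/0 indeterminate form.

Apply L'Hôpital's rule: differentiate numerator and denominator separately.
  f(x) = ln(x + 1)   ⇒   f'(x) = 1/(x + 1)
  g(x) = tan(x)   ⇒   g'(x) = tan(x)^2 + 1
  lim(x→0) f'(x)/g'(x) = lim(x→0) (1/(x + 1))/(tan(x)^2 + 1)
  = 1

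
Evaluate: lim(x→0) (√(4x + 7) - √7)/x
This is a standard limit.

Factor or rationalize the expression:
  lim(x→0) (√(4x + 7) - √7)/x = 2·sqrt(7)/7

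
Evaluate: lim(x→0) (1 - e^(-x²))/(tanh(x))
This is a 0/0 indeterminate form.

Apply L'Hôpital's rule: differentiate numerator and denominator separately.
  f(x) = 1 - e^(-x^2)   ⇒   f'(x) = 2·x·e^(-x^2)
  g(x) = tanh(x)   ⇒   g'(x) = 1 - tanh(x)^2
  lim(x→0) f'(x)/g'(x) = lim(x→0) (2·x·e^(-x^2))/(1 - tanh(x)^2)
  = 0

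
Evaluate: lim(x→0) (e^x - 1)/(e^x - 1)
This is a 0/0 indeterminate form.

Apply L'Hôpital's rule: differentiate numerator and denominator separately.
  f(x) = e^(x) - 1   ⇒   f'(x) = e^(x)
  g(x) = e^(x) - 1   ⇒   g'(x) = e^(x)
  lim(x→0) f'(x)/g'(x) = lim(x→0) (e^(x))/(e^(x))
  = 1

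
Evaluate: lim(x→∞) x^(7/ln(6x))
This is an exponential indeterminate form.

For exponential indeterminate forms, take the natural log:
  Let L = lim(x→∞) x^(7/ln(6x))
  Then ln(L) = lim(x→∞) [exponent × ln(base)]
  Evaluate using L'Hôpital or standard limits, then exponentiate.
  L = e^(7)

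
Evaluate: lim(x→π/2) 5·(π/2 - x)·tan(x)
This is a 0·∞ indeterminate form.

Rewrite 0·∞ as a quotient (0/0 or ∞/∞ form), then apply L'Hôpital's rule:
  lim(x→π/2) 5·(π/2 - x)·tan(x) = 5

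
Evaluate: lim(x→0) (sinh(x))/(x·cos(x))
This is a 0/0 indeterminate form.

Apply L'Hôpital's rule: differentiate numerator and denominator separately.
  f(x) = sinh(x)   ⇒   f'(x) = cosh(x)
  g(x) = x·cos(x)   ⇒   g'(x) = -x·sin(x) + cos(x)
  lim(x→0) f'(x)/g'(x) = lim(x→0) (cosh(x))/(-x·sin(x) + cos(x))
  = 1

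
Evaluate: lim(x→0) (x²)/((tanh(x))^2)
This is a 0/0 indeterminate form.

Apply L'Hôpital's rule: differentiate numerator and denominator separately.
  f(x) = x^2   ⇒   f'(x) = 2·x
  g(x) = tanh(x)^2   ⇒   g'(x) = (2 - 2·tanh(x)^2)·tanh(x)
  lim(x→0) f'(x)/g'(x) = lim(x→0) (2·x)/((2 - 2·tanh(x)^2)·tanh(x))
  = 1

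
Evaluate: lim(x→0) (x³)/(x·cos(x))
This is a 0/0 indeterminate form.

Apply L'Hôpital's rule: differentiate numerator and denominator separately.
  f(x) = x^3   ⇒   f'(x) = 3·x^2
  g(x) = x·cos(x)   ⇒   g'(x) = -x·sin(x) + cos(x)
  lim(x→0) f'(x)/g'(x) = lim(x→0) (3·x^2)/(-x·sin(x) + cos(x))
  = 0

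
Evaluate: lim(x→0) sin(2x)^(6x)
This is an exponential indeterminate form.

For exponential indeterminate forms, take the natural log:
  Let L = lim(x→0) sin(2x)^(6x)
  Then ln(L) = lim(x→0) [exponent × ln(base)]
  Evaluate using L'Hôpital or standard limits, then exponentiate.
  L = 1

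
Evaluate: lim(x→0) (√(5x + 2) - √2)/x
This is a standard limit.

Factor or rationalize the expression:
  lim(x→0) (√(5x + 2) - √2)/x = 5·sqrt(2)/4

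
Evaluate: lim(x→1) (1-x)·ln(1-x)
This is a 0·∞ indeterminate form.

Rewrite 0·∞ as a quotient (0/0 or ∞/∞ form), then apply L'Hôpital's rule:
  lim(x→1) (1-x)·ln(1-x) = 0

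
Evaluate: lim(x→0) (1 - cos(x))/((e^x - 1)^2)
This is a 0/0 indeterminate form.

Apply L'Hôpital's rule: differentiate numerator and denominator separately.
  f(x) = 1 - cos(x)   ⇒   f'(x) = sin(x)
  g(x) = (e^(x) - 1)^2   ⇒   g'(x) = 2·(e^(x) - 1)·e^(x)
  lim(x→0) f'(x)/g'(x) = lim(x→0) (sin(x))/(2·(e^(x) - 1)·e^(x))
  = 1/2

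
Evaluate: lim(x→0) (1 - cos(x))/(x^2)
This is a 0/0 indeterminate form.

Apply L'Hôpital's rule: differentiate numerator and denominator separately.
  f(x) = 1 - cos(x)   ⇒   f'(x) = sin(x)
  g(x) = x^2   ⇒   g'(x) = 2·x
  lim(x→0) f'(x)/g'(x) = lim(x→0) (sin(x))/(2·x)
  = 1/2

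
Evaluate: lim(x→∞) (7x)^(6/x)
This is an exponential indeterminate form.

For exponential indeterminate forms, take the natural log:
  Let L = lim(x→∞) (7x)^(6/x)
  Then ln(L) = lim(x→∞) [exponent × ln(base)]
  Evaluate using L'Hôpital or standard limits, then exponentiate.
  L = 1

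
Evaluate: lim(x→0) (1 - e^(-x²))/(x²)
This is a 0/0 indeterminate form.

Apply L'Hôpital's rule: differentiate numerator and denominator separately.
  f(x) = 1 - e^(-x^2)   ⇒   f'(x) = 2·x·e^(-x^2)
  g(x) = x^2   ⇒   g'(x) = 2·x
  lim(x→0) f'(x)/g'(x) = lim(x→0) (2·x·e^(-x^2))/(2·x)
  = 1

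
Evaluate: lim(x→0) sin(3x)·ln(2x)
This is a 0·∞ indeterminate form.

Rewrite 0·∞ as a quotient (0/0 or ∞/∞ form), then apply L'Hôpital's rule:
  lim(x→0) sin(3x)·ln(2x) = 0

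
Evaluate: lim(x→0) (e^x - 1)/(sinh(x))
This is a 0/0 indeterminate form.

Apply L'Hôpital's rule: differentiate numerator and denominator separately.
  f(x) = e^(x) - 1   ⇒   f'(x) = e^(x)
  g(x) = sinh(x)   ⇒   g'(x) = cosh(x)
  lim(x→0) f'(x)/g'(x) = lim(x→0) (e^(x))/(cosh(x))
  = 1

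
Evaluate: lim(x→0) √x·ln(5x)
This is a 0·∞ indeterminate form.

Rewrite 0·∞ as a quotient (0/0 or ∞/∞ form), then apply L'Hôpital's rule:
  lim(x→0) √x·ln(5x) = 0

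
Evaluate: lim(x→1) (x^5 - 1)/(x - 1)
This is a standard limit.

Factor or rationalize the expression:
  lim(x→1) (x^5 - 1)/(x - 1) = 5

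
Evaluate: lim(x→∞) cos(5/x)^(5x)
This is an exponential indeterminate form.

For exponential indeterminate forms, take the natural log:
  Let L = lim(x→∞) cos(5/x)^(5x)
  Then ln(L) = lim(x→∞) [exponent × ln(base)]
  Evaluate using L'Hôpital or standard limits, then exponentiate.
  L = 1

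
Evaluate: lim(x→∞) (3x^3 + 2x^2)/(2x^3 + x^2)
This is an ∞/∞ indeterminate form.

Apply L'Hôpital's rule: differentiate numerator and denominator separately.
  f(x) = 3·x^3 + 2·x^2   ⇒   f'(x) = 9·x^2 + 4·x
  g(x) = 2·x^3 + x^2   ⇒   g'(x) = 6·x^2 + 2·x
  lim(x→∞) f'(x)/g'(x) = lim(x→∞) (9·x^2 + 4·x)/(6·x^2 + 2·x)
  = 3/2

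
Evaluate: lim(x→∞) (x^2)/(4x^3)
This is an ∞/∞ indeterminate form.

Apply L'Hôpital's rule: differentiate numerator and denominator separately.
  f(x) = x^2   ⇒   f'(x) = 2·x
  g(x) = 4·x^3   ⇒   g'(x) = 12·x^2
  lim(x→∞) f'(x)/g'(x) = lim(x→∞) (2·x)/(12·x^2)
  = 0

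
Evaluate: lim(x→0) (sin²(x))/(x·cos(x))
This is a 0/0 indeterminate form.

Apply L'Hôpital's rule: differentiate numerator and denominator separately.
  f(x) = sin(x)^2   ⇒   f'(x) = 2·sin(x)·cos(x)
  g(x) = x·cos(x)   ⇒   g'(x) = -x·sin(x) + cos(x)
  lim(x→0) f'(x)/g'(x) = lim(x→0) (2·sin(x)·cos(x))/(-x·sin(x) + cos(x))
  = 0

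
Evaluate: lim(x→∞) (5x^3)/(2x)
This is an ∞/∞ indeterminate form.

Apply L'Hôpital's rule: differentiate numerator and denominator separately.
  f(x) = 5·x^3   ⇒   f'(x) = 15·x^2
  g(x) = 2·x   ⇒   g'(x) = 2
  lim(x→∞) f'(x)/g'(x) = lim(x→∞) (15·x^2)/(2)
  = ∞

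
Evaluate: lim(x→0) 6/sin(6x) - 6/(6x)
This is an ∞-∞ indeterminate form.

Combine fractions or rationalize to convert ∞-∞ to 0/0 form:
  lim(x→0) 6/sin(6x) - 6/(6x) = 0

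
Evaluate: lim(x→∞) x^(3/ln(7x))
This is an exponential indeterminate form.

For exponential indeterminate forms, take the natural log:
  Let L = lim(x→∞) x^(3/ln(7x))
  Then ln(L) = lim(x→∞) [exponent × ln(base)]
  Evaluate using L'Hôpital or standard limits, then exponentiate.
  L = e^(3)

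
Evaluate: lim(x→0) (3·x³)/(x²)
This is a 0/0 indeterminate form.

Apply L'Hôpital's rule: differentiate numerator and denominator separately.
  f(x) = 3·x^3   ⇒   f'(x) = 9·x^2
  g(x) = x^2   ⇒   g'(x) = 2·x
  lim(x→0) f'(x)/g'(x) = lim(x→0) (9·x^2)/(2·x)
  = 0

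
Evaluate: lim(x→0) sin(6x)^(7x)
This is an exponential indeterminate form.

For exponential indeterminate forms, take the natural log:
  Let L = lim(x→0) sin(6x)^(7x)
  Then ln(L) = lim(x→0) [exponent × ln(base)]
  Evaluate using L'Hôpital or standard limits, then exponentiate.
  L = 1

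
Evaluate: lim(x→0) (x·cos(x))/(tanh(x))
This is a 0/0 indeterminate form.

Apply L'Hôpital's rule: differentiate numerator and denominator separately.
  f(x) = x·cos(x)   ⇒   f'(x) = -x·sin(x) + cos(x)
  g(x) = tanh(x)   ⇒   g'(x) = 1 - tanh(x)^2
  lim(x→0) f'(x)/g'(x) = lim(x→0) (-x·sin(x) + cos(x))/(1 - tanh(x)^2)
  = 1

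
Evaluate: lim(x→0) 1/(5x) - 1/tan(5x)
This is an ∞-∞ indeterminate form.

Combine fractions or rationalize to convert ∞-∞ to 0/0 form:
  lim(x→0) 1/(5x) - 1/tan(5x) = 0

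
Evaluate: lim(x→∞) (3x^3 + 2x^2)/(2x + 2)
This is an ∞/∞ indeterminate form.

Apply L'Hôpital's rule: differentiate numerator and denominator separately.
  f(x) = 3·x^3 + 2·x^2   ⇒   f'(x) = 9·x^2 + 4·x
  g(x) = 2·x + 2   ⇒   g'(x) = 2
  lim(x→∞) f'(x)/g'(x) = lim(x→∞) (9·x^2 + 4·x)/(2)
  = ∞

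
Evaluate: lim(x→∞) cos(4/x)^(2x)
This is an exponential indeterminate form.

For exponential indeterminate forms, take the natural log:
  Let L = lim(x→∞) cos(4/x)^(2x)
  Then ln(L) = lim(x→∞) [exponent × ln(base)]
  Evaluate using L'Hôpital or standard limits, then exponentiate.
  L = 1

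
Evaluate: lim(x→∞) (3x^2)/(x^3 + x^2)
This is an ∞/∞ indeterminate form.

Apply L'Hôpital's rule: differentiate numerator and denominator separately.
  f(x) = 3·x^2   ⇒   f'(x) = 6·x
  g(x) = x^3 + x^2   ⇒   g'(x) = 3·x^2 + 2·x
  lim(x→∞) f'(x)/g'(x) = lim(x→∞) (6·x)/(3·x^2 + 2·x)
  = 0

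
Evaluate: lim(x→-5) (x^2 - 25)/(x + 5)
This is a standard limit.

Factor or rationalize the expression:
  lim(x→-5) (x^2 - 25)/(x + 5) = -10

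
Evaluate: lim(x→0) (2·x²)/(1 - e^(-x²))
This is a 0/0 indeterminate form.

Apply L'Hôpital's rule: differentiate numerator and denominator separately.
  f(x) = 2·x^2   ⇒   f'(x) = 4·x
  g(x) = 1 - e^(-x^2)   ⇒   g'(x) = 2·x·e^(-x^2)
  lim(x→0) f'(x)/g'(x) = lim(x→0) (4·x)/(2·x·e^(-x^2))
  = 2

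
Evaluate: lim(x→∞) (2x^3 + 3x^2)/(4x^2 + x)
This is an ∞/∞ indeterminate form.

Apply L'Hôpital's rule: differentiate numerator and denominator separately.
  f(x) = 2·x^3 + 3·x^2   ⇒   f'(x) = 6·x^2 + 6·x
  g(x) = 4·x^2 + x   ⇒   g'(x) = 8·x + 1
  lim(x→∞) f'(x)/g'(x) = lim(x→∞) (6·x^2 + 6·x)/(8·x + 1)
  = ∞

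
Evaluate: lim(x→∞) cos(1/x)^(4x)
This is an exponential indeterminate form.

For exponential indeterminate forms, take the natural log:
  Let L = lim(x→∞) cos(1/x)^(4x)
  Then ln(L) = lim(x→∞) [exponent × ln(base)]
  Evaluate using L'Hôpital or standard limits, then exponentiate.
  L = 1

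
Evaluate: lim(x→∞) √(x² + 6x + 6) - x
This is an ∞-∞ indeterminate form.

Combine fractions or rationalize to convert ∞-∞ to 0/0 form:
  lim(x→∞) √(x² + 6x + 6) - x = 3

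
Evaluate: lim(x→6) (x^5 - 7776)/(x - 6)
This is a standard limit.

Factor or rationalize the expression:
  lim(x→6) (x^5 - 7776)/(x - 6) = 6480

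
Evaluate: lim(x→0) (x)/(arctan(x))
This is a 0/0 indeterminate form.

Apply L'Hôpital's rule: differentiate numerator and denominator separately.
  f(x) = x   ⇒   f'(x) = 1
  g(x) = atan(x)   ⇒   g'(x) = 1/(x^2 + 1)
  lim(x→0) f'(x)/g'(x) = lim(x→0) (1)/(1/(x^2 + 1))
  = 1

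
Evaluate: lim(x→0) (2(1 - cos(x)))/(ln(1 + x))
This is a 0/0 indeterminate form.

Apply L'Hôpital's rule: differentiate numerator and denominator separately.
  f(x) = 2 - 2·cos(x)   ⇒   f'(x) = 2·sin(x)
  g(x) = ln(x + 1)   ⇒   g'(x) = 1/(x + 1)
  lim(x→0) f'(x)/g'(x) = lim(x→0) (2·sin(x))/(1/(x + 1))
  = 0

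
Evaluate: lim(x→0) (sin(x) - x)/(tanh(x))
This is a 0/0 indeterminate form.

Apply L'Hôpital's rule: differentiate numerator and denominator separately.
  f(x) = -x + sin(x)   ⇒   f'(x) = cos(x) - 1
  g(x) = tanh(x)   ⇒   g'(x) = 1 - tanh(x)^2
  lim(x→0) f'(x)/g'(x) = lim(x→0) (cos(x) - 1)/(1 - tanh(x)^2)
  = 0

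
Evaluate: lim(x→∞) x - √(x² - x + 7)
This is an ∞-∞ indeterminate form.

Combine fractions or rationalize to convert ∞-∞ to 0/0 form:
  lim(x→∞) x - √(x² - x + 7) = 1/2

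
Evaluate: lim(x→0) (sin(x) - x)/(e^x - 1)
This is a 0/0 indeterminate form.

Apply L'Hôpital's rule: differentiate numerator and denominator separately.
  f(x) = -x + sin(x)   ⇒   f'(x) = cos(x) - 1
  g(x) = e^(x) - 1   ⇒   g'(x) = e^(x)
  lim(x→0) f'(x)/g'(x) = lim(x→0) (cos(x) - 1)/(e^(x))
  = 0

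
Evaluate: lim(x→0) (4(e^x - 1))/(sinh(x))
This is a 0/0 indeterminate form.

Apply L'Hôpital's rule: differentiate numerator and denominator separately.
  f(x) = 4·e^(x) - 4   ⇒   f'(x) = 4·e^(x)
  g(x) = sinh(x)   ⇒   g'(x) = cosh(x)
  lim(x→0) f'(x)/g'(x) = lim(x→0) (4·e^(x))/(cosh(x))
  = 4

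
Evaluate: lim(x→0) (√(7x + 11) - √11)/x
This is a standard limit.

Factor or rationalize the expression:
  lim(x→0) (√(7x + 11) - √11)/x = 7·sqrt(11)/22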